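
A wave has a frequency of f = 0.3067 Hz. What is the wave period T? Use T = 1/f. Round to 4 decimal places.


T = 1 / f
T = 1 / 0.3067
T = 3.2605 s

3.2605


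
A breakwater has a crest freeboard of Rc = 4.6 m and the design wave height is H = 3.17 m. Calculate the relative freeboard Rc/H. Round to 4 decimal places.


Relative freeboard = Rc / H
= 4.6 / 3.17
= 1.4511

1.4511


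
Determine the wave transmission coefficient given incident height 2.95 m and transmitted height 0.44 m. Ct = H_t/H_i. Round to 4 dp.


Ct = H_t / H_i
Ct = 0.44 / 2.95
Ct = 0.1492

0.1492


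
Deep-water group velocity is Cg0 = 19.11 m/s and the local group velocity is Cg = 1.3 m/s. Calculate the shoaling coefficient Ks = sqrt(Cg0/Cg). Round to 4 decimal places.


Ks = sqrt(Cg0 / Cg)
Ks = sqrt(19.11 / 1.3)
Ks = sqrt(14.7000)
Ks = 3.8341

3.8341


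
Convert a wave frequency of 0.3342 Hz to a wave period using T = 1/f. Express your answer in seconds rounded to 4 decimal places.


T = 1 / f
T = 1 / 0.3342
T = 2.9922 s

2.9922


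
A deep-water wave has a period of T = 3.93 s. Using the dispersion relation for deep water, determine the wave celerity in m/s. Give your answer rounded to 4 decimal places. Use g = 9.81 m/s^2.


We use the deep-water celerity formula:
C = g * T / (2 * pi)
C = 9.81 * 3.93 / (2 * 3.14159...)
C = 38.553300 / 6.283185
C = 6.1359 m/s

6.1359


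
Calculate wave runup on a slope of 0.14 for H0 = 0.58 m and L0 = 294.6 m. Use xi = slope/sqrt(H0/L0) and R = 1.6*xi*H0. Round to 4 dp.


xi = slope / sqrt(H0/L0)
H0/L0 = 0.58/294.6 = 0.001969
sqrt(0.001969) = 0.044371
xi = 0.14 / 0.044371 = 3.155226
R = 1.6 * xi * H0 = 1.6 * 3.155226 * 0.58
R = 2.9280 m

2.9280


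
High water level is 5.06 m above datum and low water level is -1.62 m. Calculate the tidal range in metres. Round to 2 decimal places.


Tidal range = High water - Low water
Tidal range = 5.06 - (-1.62)
Tidal range = 6.68 m

6.68


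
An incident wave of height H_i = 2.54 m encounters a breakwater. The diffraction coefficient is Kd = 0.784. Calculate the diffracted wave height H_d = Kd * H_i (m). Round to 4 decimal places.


H_d = Kd * H_i
H_d = 0.784 * 2.54
H_d = 1.9914 m

1.9914


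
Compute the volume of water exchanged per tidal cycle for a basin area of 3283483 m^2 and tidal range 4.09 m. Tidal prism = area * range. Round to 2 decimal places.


Tidal prism = Area * Tidal range
P = 3283483 * 4.09
P = 13429445.47 m^3

13429445.47


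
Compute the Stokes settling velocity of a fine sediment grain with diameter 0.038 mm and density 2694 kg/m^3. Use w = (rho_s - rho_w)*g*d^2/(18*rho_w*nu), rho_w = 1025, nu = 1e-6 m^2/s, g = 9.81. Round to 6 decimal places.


w = (rho_s - rho_w) * g * d^2 / (18 * rho_w * nu)
d = 0.038 mm = 0.000038 m
rho_s - rho_w = 2694 - 1025 = 1669
Numerator = 1669 * 9.81 * (0.000038)^2 = 0.000023642453
Denominator = 18 * 1025 * 1e-6 = 0.018450
w = 0.001281 m/s

0.001281


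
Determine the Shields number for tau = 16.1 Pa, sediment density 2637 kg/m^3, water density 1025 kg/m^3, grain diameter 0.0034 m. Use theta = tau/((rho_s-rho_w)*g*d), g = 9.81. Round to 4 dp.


theta = tau / ((rho_s - rho_w) * g * d)
rho_s - rho_w = 2637 - 1025 = 1612
Denominator = 1612 * 9.81 * 0.0034 = 53.766648
theta = 16.1 / 53.766648
theta = 0.2994

0.2994


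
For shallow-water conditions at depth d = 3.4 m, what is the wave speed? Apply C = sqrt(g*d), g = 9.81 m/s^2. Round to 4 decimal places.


Using the shallow-water approximation:
C = sqrt(g * d) = sqrt(9.81 * 3.4)
C = sqrt(33.3540)
C = 5.7753 m/s

5.7753


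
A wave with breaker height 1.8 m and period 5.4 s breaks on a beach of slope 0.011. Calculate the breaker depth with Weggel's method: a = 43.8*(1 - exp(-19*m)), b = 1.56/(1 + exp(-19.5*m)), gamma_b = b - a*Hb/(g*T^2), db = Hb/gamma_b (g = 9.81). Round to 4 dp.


a = 43.8 * (1 - exp(-19 * m))
exp(-19 * 0.011) = exp(-0.2090) = 0.811395
a = 43.8 * (1 - 0.811395) = 8.260889
b = 1.56 / (1 + exp(-19.5 * m))
exp(-19.5 * 0.011) = exp(-0.2145) = 0.806945
b = 1.56 / (1 + 0.806945) = 0.863336
Hb / (g * T^2) = 1.8 / (9.81 * 5.4^2) = 1.8 / 286.0596 = 0.00629240
gamma_b = b - a * Hb/(g*T^2) = 0.863336 - 8.260889 * 0.00629240 = 0.811355
db = Hb / gamma_b = 1.8 / 0.811355
db = 2.2185 m

2.2185


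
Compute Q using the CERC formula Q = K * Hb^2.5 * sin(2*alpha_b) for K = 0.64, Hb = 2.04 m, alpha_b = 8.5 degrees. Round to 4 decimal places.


Q = K * Hb^2.5 * sin(2 * alpha_b)
Hb^2.5 = 2.04^2.5 = 5.943954
sin(2 * 8.5) = sin(17.0) = 0.292372
Q = 0.64 * 5.943954 * 0.292372
Q = 1.1122 m^3/s

1.1122


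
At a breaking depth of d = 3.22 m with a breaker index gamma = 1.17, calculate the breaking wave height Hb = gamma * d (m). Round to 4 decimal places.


Hb = gamma * d
Hb = 1.17 * 3.22
Hb = 3.7674 m

3.7674


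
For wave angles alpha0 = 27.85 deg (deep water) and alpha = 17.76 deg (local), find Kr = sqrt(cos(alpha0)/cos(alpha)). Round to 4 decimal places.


Kr = sqrt(cos(alpha0) / cos(alpha))
cos(27.85) = 0.884174
cos(17.76) = 0.952343
Kr = sqrt(0.884174 / 0.952343)
Kr = sqrt(0.928420)
Kr = 0.9635

0.9635


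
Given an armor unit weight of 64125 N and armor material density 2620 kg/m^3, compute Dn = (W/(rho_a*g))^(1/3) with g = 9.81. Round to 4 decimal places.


V = W / (rho_a * g)
V = 64125 / (2620 * 9.81)
V = 64125 / 25702.20
V = 2.494923 m^3
Dn = V^(1/3) = 2.494923^(1/3)
Dn = 1.3563 m

1.3563


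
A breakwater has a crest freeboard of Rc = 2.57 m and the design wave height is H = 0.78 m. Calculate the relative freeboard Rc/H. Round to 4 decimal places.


Relative freeboard = Rc / H
= 2.57 / 0.78
= 3.2949

3.2949


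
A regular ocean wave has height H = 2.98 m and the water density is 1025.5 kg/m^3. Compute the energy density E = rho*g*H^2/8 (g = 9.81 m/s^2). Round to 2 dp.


E = (1/8) * rho * g * H^2
E = (1/8) * 1025.5 * 9.81 * 2.98^2
E = 0.125 * 1025.5 * 9.81 * 8.8804
E = 11167.28 J/m^2

11167.28


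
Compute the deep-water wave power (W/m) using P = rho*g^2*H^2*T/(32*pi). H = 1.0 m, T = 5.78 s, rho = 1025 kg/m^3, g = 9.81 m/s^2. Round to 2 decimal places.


P = rho * g^2 * H^2 * T / (32 * pi)
P = 1025 * 9.81^2 * 1.0^2 * 5.78 / (32 * pi)
P = 1025 * 96.2361 * 1.0000 * 5.78 / 100.53096
P = 5671.39 W/m

5671.39


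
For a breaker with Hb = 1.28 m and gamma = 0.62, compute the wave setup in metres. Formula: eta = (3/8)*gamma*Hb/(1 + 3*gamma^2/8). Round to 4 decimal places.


eta = (3/8) * gamma * Hb / (1 + 3*gamma^2/8)
Numerator = (3/8) * 0.62 * 1.28 = 0.297600
Denominator = 1 + 3*0.62^2/8 = 1 + 0.144150 = 1.144150
eta = 0.297600 / 1.144150
eta = 0.2601 m

0.2601


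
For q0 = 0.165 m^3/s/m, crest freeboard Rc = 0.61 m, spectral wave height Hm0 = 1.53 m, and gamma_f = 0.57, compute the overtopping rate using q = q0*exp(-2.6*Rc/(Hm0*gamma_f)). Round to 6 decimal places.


q = q0 * exp(-2.6 * Rc / (Hm0 * gamma_f))
Exponent = -2.6 * 0.61 / (1.53 * 0.57)
= -2.6 * 0.61 / 0.8721
= -1.818599
exp(-1.818599) = 0.162253
q = 0.165 * 0.162253
q = 0.026772 m^3/s/m

0.026772


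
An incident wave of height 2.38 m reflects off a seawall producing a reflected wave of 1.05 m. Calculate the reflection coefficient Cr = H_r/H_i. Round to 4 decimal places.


Cr = H_r / H_i
Cr = 1.05 / 2.38
Cr = 0.4412

0.4412


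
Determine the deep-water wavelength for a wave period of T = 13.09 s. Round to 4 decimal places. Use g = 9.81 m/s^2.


L0 = g * T^2 / (2 * pi)
L0 = 9.81 * 13.09^2 / (2 * pi)
L0 = 9.81 * 171.3481 / 6.28319
L0 = 1680.9249 / 6.28319
L0 = 267.5275 m

267.5275


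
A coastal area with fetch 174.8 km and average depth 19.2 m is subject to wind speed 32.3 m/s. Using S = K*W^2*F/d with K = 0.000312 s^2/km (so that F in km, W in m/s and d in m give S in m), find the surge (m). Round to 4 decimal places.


S = K * W^2 * F / d
W^2 = 32.3^2 = 1043.29
S = 0.000312 * 1043.29 * 174.8 / 19.2
Numerator = 0.000312 * 1043.29 * 174.8 = 56.898533
S = 56.898533 / 19.2 = 2.9635 m

2.9635


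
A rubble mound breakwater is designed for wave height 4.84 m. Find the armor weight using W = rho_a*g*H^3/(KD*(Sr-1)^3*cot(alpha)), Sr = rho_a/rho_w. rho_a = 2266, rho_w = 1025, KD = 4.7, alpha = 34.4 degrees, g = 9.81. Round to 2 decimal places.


Sr = rho_a / rho_w = 2266 / 1025 = 2.210732
(Sr - 1) = 1.210732
(Sr - 1)^3 = 1.774777
cot(34.4) = 1 / tan(34.4) = 1 / 0.684714 = 1.460463
Numerator = 2266 * 9.81 * 4.84^3 = 2520374.0408
Denominator = 4.7 * 1.774777 * 1.460463 = 12.182382
W = 2520374.0408 / 12.182382
W = 206886.80 N

206886.80


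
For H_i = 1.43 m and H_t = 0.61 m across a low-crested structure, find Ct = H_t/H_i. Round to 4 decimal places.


Ct = H_t / H_i
Ct = 0.61 / 1.43
Ct = 0.4266

0.4266


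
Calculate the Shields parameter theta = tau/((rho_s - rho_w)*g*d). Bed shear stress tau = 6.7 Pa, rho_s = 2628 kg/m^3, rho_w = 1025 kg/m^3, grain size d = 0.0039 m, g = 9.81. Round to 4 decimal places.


theta = tau / ((rho_s - rho_w) * g * d)
rho_s - rho_w = 2628 - 1025 = 1603
Denominator = 1603 * 9.81 * 0.0039 = 61.329177
theta = 6.7 / 61.329177
theta = 0.1092

0.1092


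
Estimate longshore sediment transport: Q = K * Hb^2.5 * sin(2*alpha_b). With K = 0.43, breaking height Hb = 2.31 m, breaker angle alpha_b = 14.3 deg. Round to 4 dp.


Q = K * Hb^2.5 * sin(2 * alpha_b)
Hb^2.5 = 2.31^2.5 = 8.110170
sin(2 * 14.3) = sin(28.6) = 0.478692
Q = 0.43 * 8.110170 * 0.478692
Q = 1.6694 m^3/s

1.6694


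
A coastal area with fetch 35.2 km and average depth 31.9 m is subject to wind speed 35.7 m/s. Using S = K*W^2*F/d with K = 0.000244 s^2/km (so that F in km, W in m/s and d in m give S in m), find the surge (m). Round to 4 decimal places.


S = K * W^2 * F / d
W^2 = 35.7^2 = 1274.49
S = 0.000244 * 1274.49 * 35.2 / 31.9
Numerator = 0.000244 * 1274.49 * 35.2 = 10.946340
S = 10.946340 / 31.9 = 0.3431 m

0.3431


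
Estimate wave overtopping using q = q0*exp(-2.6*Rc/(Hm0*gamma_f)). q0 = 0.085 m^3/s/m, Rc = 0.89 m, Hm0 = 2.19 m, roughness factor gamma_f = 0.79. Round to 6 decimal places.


q = q0 * exp(-2.6 * Rc / (Hm0 * gamma_f))
Exponent = -2.6 * 0.89 / (2.19 * 0.79)
= -2.6 * 0.89 / 1.7301
= -1.337495
exp(-1.337495) = 0.262502
q = 0.085 * 0.262502
q = 0.022313 m^3/s/m

0.022313


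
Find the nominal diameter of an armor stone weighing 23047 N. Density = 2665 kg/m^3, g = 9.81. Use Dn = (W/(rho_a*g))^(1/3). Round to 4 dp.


V = W / (rho_a * g)
V = 23047 / (2665 * 9.81)
V = 23047 / 26143.65
V = 0.881552 m^3
Dn = V^(1/3) = 0.881552^(1/3)
Dn = 0.9588 m

0.9588


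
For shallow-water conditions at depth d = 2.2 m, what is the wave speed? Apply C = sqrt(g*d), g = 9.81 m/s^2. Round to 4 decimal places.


Using the shallow-water approximation:
C = sqrt(g * d) = sqrt(9.81 * 2.2)
C = sqrt(21.5820)
C = 4.6456 m/s

4.6456


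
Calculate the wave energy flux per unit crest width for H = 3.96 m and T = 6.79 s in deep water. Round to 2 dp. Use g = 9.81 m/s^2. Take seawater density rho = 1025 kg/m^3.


P = rho * g^2 * H^2 * T / (32 * pi)
P = 1025 * 9.81^2 * 3.96^2 * 6.79 / (32 * pi)
P = 1025 * 96.2361 * 15.6816 * 6.79 / 100.53096
P = 104477.36 W/m

104477.36


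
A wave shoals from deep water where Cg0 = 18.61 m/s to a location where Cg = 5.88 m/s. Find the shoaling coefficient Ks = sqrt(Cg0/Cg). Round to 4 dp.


Ks = sqrt(Cg0 / Cg)
Ks = sqrt(18.61 / 5.88)
Ks = sqrt(3.1650)
Ks = 1.7790

1.7790


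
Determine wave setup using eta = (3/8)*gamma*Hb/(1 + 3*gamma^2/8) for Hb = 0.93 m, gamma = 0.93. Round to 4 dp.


eta = (3/8) * gamma * Hb / (1 + 3*gamma^2/8)
Numerator = (3/8) * 0.93 * 0.93 = 0.324338
Denominator = 1 + 3*0.93^2/8 = 1 + 0.324338 = 1.324338
eta = 0.324338 / 1.324338
eta = 0.2449 m

0.2449


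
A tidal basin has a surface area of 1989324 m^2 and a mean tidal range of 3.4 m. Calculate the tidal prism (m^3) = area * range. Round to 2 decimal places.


Tidal prism = Area * Tidal range
P = 1989324 * 3.4
P = 6763701.60 m^3

6763701.60


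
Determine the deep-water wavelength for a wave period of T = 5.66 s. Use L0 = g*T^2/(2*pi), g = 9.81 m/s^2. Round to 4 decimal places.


L0 = g * T^2 / (2 * pi)
L0 = 9.81 * 5.66^2 / (2 * pi)
L0 = 9.81 * 32.0356 / 6.28319
L0 = 314.2692 / 6.28319
L0 = 50.0175 m

50.0175


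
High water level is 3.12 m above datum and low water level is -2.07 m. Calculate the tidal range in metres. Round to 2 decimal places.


Tidal range = High water - Low water
Tidal range = 3.12 - (-2.07)
Tidal range = 5.19 m

5.19


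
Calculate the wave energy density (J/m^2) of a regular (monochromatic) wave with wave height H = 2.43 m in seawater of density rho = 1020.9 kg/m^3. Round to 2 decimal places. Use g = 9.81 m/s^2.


E = (1/8) * rho * g * H^2
E = (1/8) * 1020.9 * 9.81 * 2.43^2
E = 0.125 * 1020.9 * 9.81 * 5.9049
E = 7392.22 J/m^2

7392.22


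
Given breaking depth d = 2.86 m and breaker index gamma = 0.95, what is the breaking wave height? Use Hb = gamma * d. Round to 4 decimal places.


Hb = gamma * d
Hb = 0.95 * 2.86
Hb = 2.7170 m

2.7170


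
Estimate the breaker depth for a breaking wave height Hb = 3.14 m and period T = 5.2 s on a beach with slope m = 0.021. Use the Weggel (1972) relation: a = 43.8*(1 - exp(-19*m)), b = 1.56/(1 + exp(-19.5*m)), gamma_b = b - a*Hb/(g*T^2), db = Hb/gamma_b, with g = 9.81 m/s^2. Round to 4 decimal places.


a = 43.8 * (1 - exp(-19 * m))
exp(-19 * 0.021) = exp(-0.3990) = 0.670991
a = 43.8 * (1 - 0.670991) = 14.410607
b = 1.56 / (1 + exp(-19.5 * m))
exp(-19.5 * 0.021) = exp(-0.4095) = 0.663982
b = 1.56 / (1 + 0.663982) = 0.937510
Hb / (g * T^2) = 3.14 / (9.81 * 5.2^2) = 3.14 / 265.2624 = 0.01183734
gamma_b = b - a * Hb/(g*T^2) = 0.937510 - 14.410607 * 0.01183734 = 0.766927
db = Hb / gamma_b = 3.14 / 0.766927
db = 4.0943 m

4.0943


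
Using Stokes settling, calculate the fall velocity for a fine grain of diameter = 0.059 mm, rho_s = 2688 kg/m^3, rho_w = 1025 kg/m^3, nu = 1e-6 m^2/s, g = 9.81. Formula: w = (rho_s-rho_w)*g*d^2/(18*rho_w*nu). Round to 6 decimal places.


w = (rho_s - rho_w) * g * d^2 / (18 * rho_w * nu)
d = 0.059 mm = 0.000059 m
rho_s - rho_w = 2688 - 1025 = 1663
Numerator = 1663 * 9.81 * (0.000059)^2 = 0.000056789138
Denominator = 18 * 1025 * 1e-6 = 0.018450
w = 0.003078 m/s

0.003078


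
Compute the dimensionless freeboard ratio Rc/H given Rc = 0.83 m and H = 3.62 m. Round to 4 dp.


Relative freeboard = Rc / H
= 0.83 / 3.62
= 0.2293

0.2293


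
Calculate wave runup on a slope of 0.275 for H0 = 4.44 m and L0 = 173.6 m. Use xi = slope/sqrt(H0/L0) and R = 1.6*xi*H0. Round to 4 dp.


xi = slope / sqrt(H0/L0)
H0/L0 = 4.44/173.6 = 0.025576
sqrt(0.025576) = 0.159925
xi = 0.275 / 0.159925 = 1.719555
R = 1.6 * xi * H0 = 1.6 * 1.719555 * 4.44
R = 12.2157 m

12.2157


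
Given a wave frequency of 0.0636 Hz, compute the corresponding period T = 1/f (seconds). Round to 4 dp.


T = 1 / f
T = 1 / 0.0636
T = 15.7233 s

15.7233


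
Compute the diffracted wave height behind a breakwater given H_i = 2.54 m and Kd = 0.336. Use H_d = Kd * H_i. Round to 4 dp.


H_d = Kd * H_i
H_d = 0.336 * 2.54
H_d = 0.8534 m

0.8534


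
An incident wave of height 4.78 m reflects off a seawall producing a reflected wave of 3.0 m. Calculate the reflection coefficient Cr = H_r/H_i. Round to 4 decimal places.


Cr = H_r / H_i
Cr = 3.0 / 4.78
Cr = 0.6276

0.6276


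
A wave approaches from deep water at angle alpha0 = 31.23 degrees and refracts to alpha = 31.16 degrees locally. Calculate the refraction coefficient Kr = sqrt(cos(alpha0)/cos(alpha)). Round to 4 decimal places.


Kr = sqrt(cos(alpha0) / cos(alpha))
cos(31.23) = 0.855093
cos(31.16) = 0.855726
Kr = sqrt(0.855093 / 0.855726)
Kr = sqrt(0.999261)
Kr = 0.9996

0.9996


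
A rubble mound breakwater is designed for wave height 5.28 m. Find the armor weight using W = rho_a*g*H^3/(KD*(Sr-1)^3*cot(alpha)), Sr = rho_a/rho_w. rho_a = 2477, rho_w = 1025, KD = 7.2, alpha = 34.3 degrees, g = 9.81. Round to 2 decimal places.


Sr = rho_a / rho_w = 2477 / 1025 = 2.416585
(Sr - 1) = 1.416585
(Sr - 1)^3 = 2.842682
cot(34.3) = 1 / tan(34.3) = 1 / 0.682154 = 1.465945
Numerator = 2477 * 9.81 * 5.28^3 = 3576817.4989
Denominator = 7.2 * 2.842682 * 1.465945 = 30.003953
W = 3576817.4989 / 30.003953
W = 119211.54 N

119211.54


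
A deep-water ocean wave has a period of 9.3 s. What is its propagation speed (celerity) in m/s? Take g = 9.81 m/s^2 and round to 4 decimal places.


We use the deep-water celerity formula:
C = g * T / (2 * pi)
C = 9.81 * 9.3 / (2 * 3.14159...)
C = 91.233000 / 6.283185
C = 14.5202 m/s

14.5202


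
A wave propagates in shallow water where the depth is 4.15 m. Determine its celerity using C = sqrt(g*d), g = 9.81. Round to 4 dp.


Using the shallow-water approximation:
C = sqrt(g * d) = sqrt(9.81 * 4.15)
C = sqrt(40.7115)
C = 6.3806 m/s

6.3806


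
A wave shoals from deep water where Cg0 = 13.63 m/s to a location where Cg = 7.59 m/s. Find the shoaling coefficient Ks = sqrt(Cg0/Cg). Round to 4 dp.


Ks = sqrt(Cg0 / Cg)
Ks = sqrt(13.63 / 7.59)
Ks = sqrt(1.7958)
Ks = 1.3401

1.3401


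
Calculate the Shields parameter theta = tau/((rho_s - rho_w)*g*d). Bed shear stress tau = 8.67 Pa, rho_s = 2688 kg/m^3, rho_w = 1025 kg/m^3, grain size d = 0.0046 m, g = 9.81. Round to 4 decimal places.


theta = tau / ((rho_s - rho_w) * g * d)
rho_s - rho_w = 2688 - 1025 = 1663
Denominator = 1663 * 9.81 * 0.0046 = 75.044538
theta = 8.67 / 75.044538
theta = 0.1155

0.1155


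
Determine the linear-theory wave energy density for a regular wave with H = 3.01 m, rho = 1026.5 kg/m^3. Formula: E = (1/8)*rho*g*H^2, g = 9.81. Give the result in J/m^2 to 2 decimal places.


E = (1/8) * rho * g * H^2
E = (1/8) * 1026.5 * 9.81 * 3.01^2
E = 0.125 * 1026.5 * 9.81 * 9.0601
E = 11404.36 J/m^2

11404.36


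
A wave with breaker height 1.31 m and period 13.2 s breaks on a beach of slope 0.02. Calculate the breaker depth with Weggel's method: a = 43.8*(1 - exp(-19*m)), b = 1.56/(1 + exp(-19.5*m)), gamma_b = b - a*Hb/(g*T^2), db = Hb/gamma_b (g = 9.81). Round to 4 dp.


a = 43.8 * (1 - exp(-19 * m))
exp(-19 * 0.02) = exp(-0.3800) = 0.683861
a = 43.8 * (1 - 0.683861) = 13.846870
b = 1.56 / (1 + exp(-19.5 * m))
exp(-19.5 * 0.02) = exp(-0.3900) = 0.677057
b = 1.56 / (1 + 0.677057) = 0.930201
Hb / (g * T^2) = 1.31 / (9.81 * 13.2^2) = 1.31 / 1709.2944 = 0.00076640
gamma_b = b - a * Hb/(g*T^2) = 0.930201 - 13.846870 * 0.00076640 = 0.919589
db = Hb / gamma_b = 1.31 / 0.919589
db = 1.4245 m

1.4245


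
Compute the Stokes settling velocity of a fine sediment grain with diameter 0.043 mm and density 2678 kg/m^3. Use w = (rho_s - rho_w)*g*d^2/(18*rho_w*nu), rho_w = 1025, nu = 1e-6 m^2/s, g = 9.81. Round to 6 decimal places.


w = (rho_s - rho_w) * g * d^2 / (18 * rho_w * nu)
d = 0.043 mm = 0.000043 m
rho_s - rho_w = 2678 - 1025 = 1653
Numerator = 1653 * 9.81 * (0.000043)^2 = 0.000029983255
Denominator = 18 * 1025 * 1e-6 = 0.018450
w = 0.001625 m/s

0.001625


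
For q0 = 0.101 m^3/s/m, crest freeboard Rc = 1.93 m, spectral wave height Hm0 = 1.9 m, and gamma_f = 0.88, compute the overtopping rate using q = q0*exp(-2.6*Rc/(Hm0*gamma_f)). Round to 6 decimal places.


q = q0 * exp(-2.6 * Rc / (Hm0 * gamma_f))
Exponent = -2.6 * 1.93 / (1.9 * 0.88)
= -2.6 * 1.93 / 1.6720
= -3.001196
exp(-3.001196) = 0.049728
q = 0.101 * 0.049728
q = 0.005022 m^3/s/m

0.005022


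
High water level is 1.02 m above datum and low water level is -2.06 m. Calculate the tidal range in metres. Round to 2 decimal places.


Tidal range = High water - Low water
Tidal range = 1.02 - (-2.06)
Tidal range = 3.08 m

3.08


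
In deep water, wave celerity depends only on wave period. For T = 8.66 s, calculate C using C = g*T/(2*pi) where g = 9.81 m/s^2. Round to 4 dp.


We use the deep-water celerity formula:
C = g * T / (2 * pi)
C = 9.81 * 8.66 / (2 * 3.14159...)
C = 84.954600 / 6.283185
C = 13.5209 m/s

13.5209


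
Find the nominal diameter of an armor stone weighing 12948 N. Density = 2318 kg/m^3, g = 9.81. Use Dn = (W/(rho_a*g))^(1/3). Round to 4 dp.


V = W / (rho_a * g)
V = 12948 / (2318 * 9.81)
V = 12948 / 22739.58
V = 0.569404 m^3
Dn = V^(1/3) = 0.569404^(1/3)
Dn = 0.8288 m

0.8288


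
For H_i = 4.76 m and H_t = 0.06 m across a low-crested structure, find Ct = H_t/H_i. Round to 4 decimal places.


Ct = H_t / H_i
Ct = 0.06 / 4.76
Ct = 0.0126

0.0126


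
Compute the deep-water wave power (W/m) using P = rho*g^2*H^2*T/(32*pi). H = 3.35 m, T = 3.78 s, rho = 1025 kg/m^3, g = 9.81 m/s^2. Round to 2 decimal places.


P = rho * g^2 * H^2 * T / (32 * pi)
P = 1025 * 9.81^2 * 3.35^2 * 3.78 / (32 * pi)
P = 1025 * 96.2361 * 11.2225 * 3.78 / 100.53096
P = 41623.96 W/m

41623.96


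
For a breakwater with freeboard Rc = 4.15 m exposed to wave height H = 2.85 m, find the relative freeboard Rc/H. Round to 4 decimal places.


Relative freeboard = Rc / H
= 4.15 / 2.85
= 1.4561

1.4561


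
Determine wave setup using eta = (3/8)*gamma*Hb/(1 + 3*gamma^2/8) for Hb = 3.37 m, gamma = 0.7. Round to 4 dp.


eta = (3/8) * gamma * Hb / (1 + 3*gamma^2/8)
Numerator = (3/8) * 0.7 * 3.37 = 0.884625
Denominator = 1 + 3*0.7^2/8 = 1 + 0.183750 = 1.183750
eta = 0.884625 / 1.183750
eta = 0.7473 m

0.7473


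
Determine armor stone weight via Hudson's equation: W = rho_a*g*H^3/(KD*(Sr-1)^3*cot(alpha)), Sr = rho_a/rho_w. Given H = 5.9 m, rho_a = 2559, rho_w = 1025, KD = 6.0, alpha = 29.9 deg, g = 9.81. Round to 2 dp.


Sr = rho_a / rho_w = 2559 / 1025 = 2.496585
(Sr - 1) = 1.496585
(Sr - 1)^3 = 3.352004
cot(29.9) = 1 / tan(29.9) = 1 / 0.575026 = 1.739053
Numerator = 2559 * 9.81 * 5.9^3 = 5155791.2864
Denominator = 6.0 * 3.352004 * 1.739053 = 34.975878
W = 5155791.2864 / 34.975878
W = 147409.92 N

147409.92


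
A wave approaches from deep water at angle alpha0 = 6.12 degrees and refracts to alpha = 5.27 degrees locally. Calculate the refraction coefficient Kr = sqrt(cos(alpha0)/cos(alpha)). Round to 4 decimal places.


Kr = sqrt(cos(alpha0) / cos(alpha))
cos(6.12) = 0.994301
cos(5.27) = 0.995773
Kr = sqrt(0.994301 / 0.995773)
Kr = sqrt(0.998522)
Kr = 0.9993

0.9993


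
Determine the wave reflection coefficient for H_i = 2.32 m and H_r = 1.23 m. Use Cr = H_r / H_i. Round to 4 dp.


Cr = H_r / H_i
Cr = 1.23 / 2.32
Cr = 0.5302

0.5302


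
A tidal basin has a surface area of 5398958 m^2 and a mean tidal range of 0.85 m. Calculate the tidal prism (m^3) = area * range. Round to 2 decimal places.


Tidal prism = Area * Tidal range
P = 5398958 * 0.85
P = 4589114.30 m^3

4589114.30


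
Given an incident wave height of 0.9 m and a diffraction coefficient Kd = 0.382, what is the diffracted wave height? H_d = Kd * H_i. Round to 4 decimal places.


H_d = Kd * H_i
H_d = 0.382 * 0.9
H_d = 0.3438 m

0.3438


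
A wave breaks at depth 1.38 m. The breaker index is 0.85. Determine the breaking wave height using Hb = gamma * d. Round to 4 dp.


Hb = gamma * d
Hb = 0.85 * 1.38
Hb = 1.1730 m

1.1730


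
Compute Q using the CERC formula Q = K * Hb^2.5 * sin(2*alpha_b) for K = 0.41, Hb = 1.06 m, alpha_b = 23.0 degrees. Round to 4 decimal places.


Q = K * Hb^2.5 * sin(2 * alpha_b)
Hb^2.5 = 1.06^2.5 = 1.156817
sin(2 * 23.0) = sin(46.0) = 0.719340
Q = 0.41 * 1.156817 * 0.719340
Q = 0.3412 m^3/s

0.3412


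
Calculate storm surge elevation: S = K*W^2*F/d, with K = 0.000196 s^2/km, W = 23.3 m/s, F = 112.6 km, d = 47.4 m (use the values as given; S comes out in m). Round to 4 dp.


S = K * W^2 * F / d
W^2 = 23.3^2 = 542.89
S = 0.000196 * 542.89 * 112.6 / 47.4
Numerator = 0.000196 * 542.89 * 112.6 = 11.981365
S = 11.981365 / 47.4 = 0.2528 m

0.2528


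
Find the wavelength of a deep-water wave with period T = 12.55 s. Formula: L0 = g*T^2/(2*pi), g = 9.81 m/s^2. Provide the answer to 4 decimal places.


L0 = g * T^2 / (2 * pi)
L0 = 9.81 * 12.55^2 / (2 * pi)
L0 = 9.81 * 157.5025 / 6.28319
L0 = 1545.0995 / 6.28319
L0 = 245.9102 m

245.9102


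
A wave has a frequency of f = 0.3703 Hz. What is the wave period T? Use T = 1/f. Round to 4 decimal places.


T = 1 / f
T = 1 / 0.3703
T = 2.7005 s

2.7005


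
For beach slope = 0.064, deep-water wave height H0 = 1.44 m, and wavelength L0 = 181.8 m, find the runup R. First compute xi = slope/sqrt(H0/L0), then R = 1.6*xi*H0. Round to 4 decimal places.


xi = slope / sqrt(H0/L0)
H0/L0 = 1.44/181.8 = 0.007921
sqrt(0.007921) = 0.088999
xi = 0.064 / 0.088999 = 0.719111
R = 1.6 * xi * H0 = 1.6 * 0.719111 * 1.44
R = 1.6568 m

1.6568


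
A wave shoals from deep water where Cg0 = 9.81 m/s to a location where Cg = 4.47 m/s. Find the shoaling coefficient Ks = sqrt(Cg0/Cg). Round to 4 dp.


Ks = sqrt(Cg0 / Cg)
Ks = sqrt(9.81 / 4.47)
Ks = sqrt(2.1946)
Ks = 1.4814

1.4814


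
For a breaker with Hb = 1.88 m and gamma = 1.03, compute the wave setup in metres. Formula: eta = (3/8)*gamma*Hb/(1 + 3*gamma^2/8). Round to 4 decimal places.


eta = (3/8) * gamma * Hb / (1 + 3*gamma^2/8)
Numerator = (3/8) * 1.03 * 1.88 = 0.726150
Denominator = 1 + 3*1.03^2/8 = 1 + 0.397838 = 1.397838
eta = 0.726150 / 1.397838
eta = 0.5195 m

0.5195


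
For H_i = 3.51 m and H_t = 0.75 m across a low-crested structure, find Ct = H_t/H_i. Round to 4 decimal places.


Ct = H_t / H_i
Ct = 0.75 / 3.51
Ct = 0.2137

0.2137


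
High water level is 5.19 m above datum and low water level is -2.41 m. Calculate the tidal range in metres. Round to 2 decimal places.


Tidal range = High water - Low water
Tidal range = 5.19 - (-2.41)
Tidal range = 7.60 m

7.60


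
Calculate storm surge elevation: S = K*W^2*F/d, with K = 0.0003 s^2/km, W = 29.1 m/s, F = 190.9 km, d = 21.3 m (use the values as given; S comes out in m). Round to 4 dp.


S = K * W^2 * F / d
W^2 = 29.1^2 = 846.81
S = 0.0003 * 846.81 * 190.9 / 21.3
Numerator = 0.0003 * 846.81 * 190.9 = 48.496809
S = 48.496809 / 21.3 = 2.2768 m

2.2768


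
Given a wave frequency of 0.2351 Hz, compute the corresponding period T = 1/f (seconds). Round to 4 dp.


T = 1 / f
T = 1 / 0.2351
T = 4.2535 s

4.2535


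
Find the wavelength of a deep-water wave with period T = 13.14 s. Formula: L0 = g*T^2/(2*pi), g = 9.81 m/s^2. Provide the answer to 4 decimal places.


L0 = g * T^2 / (2 * pi)
L0 = 9.81 * 13.14^2 / (2 * pi)
L0 = 9.81 * 172.6596 / 6.28319
L0 = 1693.7907 / 6.28319
L0 = 269.5752 m

269.5752


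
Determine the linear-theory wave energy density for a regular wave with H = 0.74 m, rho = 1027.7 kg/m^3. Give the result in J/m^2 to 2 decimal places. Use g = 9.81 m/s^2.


E = (1/8) * rho * g * H^2
E = (1/8) * 1027.7 * 9.81 * 0.74^2
E = 0.125 * 1027.7 * 9.81 * 0.5476
E = 690.09 J/m^2

690.09


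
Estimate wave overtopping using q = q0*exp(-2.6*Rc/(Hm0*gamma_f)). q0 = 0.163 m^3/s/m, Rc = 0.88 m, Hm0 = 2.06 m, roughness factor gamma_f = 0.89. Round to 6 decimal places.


q = q0 * exp(-2.6 * Rc / (Hm0 * gamma_f))
Exponent = -2.6 * 0.88 / (2.06 * 0.89)
= -2.6 * 0.88 / 1.8334
= -1.247955
exp(-1.247955) = 0.287091
q = 0.163 * 0.287091
q = 0.046796 m^3/s/m

0.046796


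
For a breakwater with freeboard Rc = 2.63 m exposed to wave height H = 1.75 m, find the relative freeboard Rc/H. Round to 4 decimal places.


Relative freeboard = Rc / H
= 2.63 / 1.75
= 1.5029

1.5029


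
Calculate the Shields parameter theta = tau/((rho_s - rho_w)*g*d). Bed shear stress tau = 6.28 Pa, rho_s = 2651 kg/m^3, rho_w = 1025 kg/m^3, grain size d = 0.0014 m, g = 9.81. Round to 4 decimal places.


theta = tau / ((rho_s - rho_w) * g * d)
rho_s - rho_w = 2651 - 1025 = 1626
Denominator = 1626 * 9.81 * 0.0014 = 22.331484
theta = 6.28 / 22.331484
theta = 0.2812

0.2812


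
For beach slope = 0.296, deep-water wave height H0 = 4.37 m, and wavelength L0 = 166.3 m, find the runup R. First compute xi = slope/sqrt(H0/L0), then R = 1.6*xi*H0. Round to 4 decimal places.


xi = slope / sqrt(H0/L0)
H0/L0 = 4.37/166.3 = 0.026278
sqrt(0.026278) = 0.162104
xi = 0.296 / 0.162104 = 1.825985
R = 1.6 * xi * H0 = 1.6 * 1.825985 * 4.37
R = 12.7673 m

12.7673


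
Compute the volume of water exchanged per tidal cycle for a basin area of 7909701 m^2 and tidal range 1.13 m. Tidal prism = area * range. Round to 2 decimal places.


Tidal prism = Area * Tidal range
P = 7909701 * 1.13
P = 8937962.13 m^3

8937962.13


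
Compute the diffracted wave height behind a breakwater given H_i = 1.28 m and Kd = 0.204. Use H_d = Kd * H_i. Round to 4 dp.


H_d = Kd * H_i
H_d = 0.204 * 1.28
H_d = 0.2611 m

0.2611


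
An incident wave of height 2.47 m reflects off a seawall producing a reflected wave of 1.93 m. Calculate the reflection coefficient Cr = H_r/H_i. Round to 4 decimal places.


Cr = H_r / H_i
Cr = 1.93 / 2.47
Cr = 0.7814

0.7814


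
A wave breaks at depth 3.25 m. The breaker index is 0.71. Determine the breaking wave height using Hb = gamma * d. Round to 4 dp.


Hb = gamma * d
Hb = 0.71 * 3.25
Hb = 2.3075 m

2.3075


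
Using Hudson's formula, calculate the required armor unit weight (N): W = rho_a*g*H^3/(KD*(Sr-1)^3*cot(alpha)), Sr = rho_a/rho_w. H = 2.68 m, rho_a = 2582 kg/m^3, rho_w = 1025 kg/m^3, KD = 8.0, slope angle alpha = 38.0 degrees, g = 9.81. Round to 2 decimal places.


Sr = rho_a / rho_w = 2582 / 1025 = 2.519024
(Sr - 1) = 1.519024
(Sr - 1)^3 = 3.505050
cot(38.0) = 1 / tan(38.0) = 1 / 0.781286 = 1.279942
Numerator = 2582 * 9.81 * 2.68^3 = 487561.7502
Denominator = 8.0 * 3.505050 * 1.279942 = 35.890077
W = 487561.7502 / 35.890077
W = 13584.86 N

13584.86


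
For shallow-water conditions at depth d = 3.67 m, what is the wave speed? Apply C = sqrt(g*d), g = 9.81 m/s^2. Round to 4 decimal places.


Using the shallow-water approximation:
C = sqrt(g * d) = sqrt(9.81 * 3.67)
C = sqrt(36.0027)
C = 6.0002 m/s

6.0002


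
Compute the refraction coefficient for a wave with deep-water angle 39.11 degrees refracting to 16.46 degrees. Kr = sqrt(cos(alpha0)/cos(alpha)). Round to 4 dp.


Kr = sqrt(cos(alpha0) / cos(alpha))
cos(39.11) = 0.775936
cos(16.46) = 0.959018
Kr = sqrt(0.775936 / 0.959018)
Kr = sqrt(0.809095)
Kr = 0.8995

0.8995


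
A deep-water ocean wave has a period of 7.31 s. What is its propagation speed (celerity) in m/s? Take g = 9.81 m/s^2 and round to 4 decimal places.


We use the deep-water celerity formula:
C = g * T / (2 * pi)
C = 9.81 * 7.31 / (2 * 3.14159...)
C = 71.711100 / 6.283185
C = 11.4132 m/s

11.4132


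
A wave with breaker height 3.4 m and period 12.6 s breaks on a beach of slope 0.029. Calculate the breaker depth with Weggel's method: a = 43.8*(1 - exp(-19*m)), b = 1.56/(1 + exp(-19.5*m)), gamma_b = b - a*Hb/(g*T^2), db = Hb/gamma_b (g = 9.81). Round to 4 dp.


a = 43.8 * (1 - exp(-19 * m))
exp(-19 * 0.029) = exp(-0.5510) = 0.576373
a = 43.8 * (1 - 0.576373) = 18.554856
b = 1.56 / (1 + exp(-19.5 * m))
exp(-19.5 * 0.029) = exp(-0.5655) = 0.568076
b = 1.56 / (1 + 0.568076) = 0.994850
Hb / (g * T^2) = 3.4 / (9.81 * 12.6^2) = 3.4 / 1557.4356 = 0.00218308
gamma_b = b - a * Hb/(g*T^2) = 0.994850 - 18.554856 * 0.00218308 = 0.954343
db = Hb / gamma_b = 3.4 / 0.954343
db = 3.5627 m

3.5627


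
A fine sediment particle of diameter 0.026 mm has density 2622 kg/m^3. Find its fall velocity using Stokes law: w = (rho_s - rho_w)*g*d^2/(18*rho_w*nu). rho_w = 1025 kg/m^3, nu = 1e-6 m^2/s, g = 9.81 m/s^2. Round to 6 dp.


w = (rho_s - rho_w) * g * d^2 / (18 * rho_w * nu)
d = 0.026 mm = 0.000026 m
rho_s - rho_w = 2622 - 1025 = 1597
Numerator = 1597 * 9.81 * (0.000026)^2 = 0.000010590601
Denominator = 18 * 1025 * 1e-6 = 0.018450
w = 0.000574 m/s

0.000574


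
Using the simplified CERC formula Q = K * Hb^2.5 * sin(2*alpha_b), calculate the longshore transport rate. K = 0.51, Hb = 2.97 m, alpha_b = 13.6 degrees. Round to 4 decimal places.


Q = K * Hb^2.5 * sin(2 * alpha_b)
Hb^2.5 = 2.97^2.5 = 15.201664
sin(2 * 13.6) = sin(27.2) = 0.457098
Q = 0.51 * 15.201664 * 0.457098
Q = 3.5438 m^3/s

3.5438


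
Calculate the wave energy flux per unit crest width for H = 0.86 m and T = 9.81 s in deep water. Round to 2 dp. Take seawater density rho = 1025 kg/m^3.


P = rho * g^2 * H^2 * T / (32 * pi)
P = 1025 * 9.81^2 * 0.86^2 * 9.81 / (32 * pi)
P = 1025 * 96.2361 * 0.7396 * 9.81 / 100.53096
P = 7119.15 W/m

7119.15


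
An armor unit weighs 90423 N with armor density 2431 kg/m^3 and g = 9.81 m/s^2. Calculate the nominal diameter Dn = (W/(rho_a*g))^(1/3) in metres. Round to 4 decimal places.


V = W / (rho_a * g)
V = 90423 / (2431 * 9.81)
V = 90423 / 23848.11
V = 3.791621 m^3
Dn = V^(1/3) = 3.791621^(1/3)
Dn = 1.5593 m

1.5593


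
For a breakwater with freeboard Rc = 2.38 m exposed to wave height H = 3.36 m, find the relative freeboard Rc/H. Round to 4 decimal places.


Relative freeboard = Rc / H
= 2.38 / 3.36
= 0.7083

0.7083


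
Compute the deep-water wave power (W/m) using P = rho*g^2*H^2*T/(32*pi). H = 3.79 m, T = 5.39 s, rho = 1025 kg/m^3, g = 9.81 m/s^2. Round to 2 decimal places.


P = rho * g^2 * H^2 * T / (32 * pi)
P = 1025 * 9.81^2 * 3.79^2 * 5.39 / (32 * pi)
P = 1025 * 96.2361 * 14.3641 * 5.39 / 100.53096
P = 75967.74 W/m

75967.74


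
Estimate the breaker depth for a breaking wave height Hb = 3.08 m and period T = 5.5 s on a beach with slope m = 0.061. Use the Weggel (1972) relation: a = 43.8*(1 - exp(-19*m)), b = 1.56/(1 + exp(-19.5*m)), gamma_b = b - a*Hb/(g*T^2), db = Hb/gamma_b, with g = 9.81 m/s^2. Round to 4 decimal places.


a = 43.8 * (1 - exp(-19 * m))
exp(-19 * 0.061) = exp(-1.1590) = 0.313800
a = 43.8 * (1 - 0.313800) = 30.055568
b = 1.56 / (1 + exp(-19.5 * m))
exp(-19.5 * 0.061) = exp(-1.1895) = 0.304373
b = 1.56 / (1 + 0.304373) = 1.195977
Hb / (g * T^2) = 3.08 / (9.81 * 5.5^2) = 3.08 / 296.7525 = 0.01037902
gamma_b = b - a * Hb/(g*T^2) = 1.195977 - 30.055568 * 0.01037902 = 0.884029
db = Hb / gamma_b = 3.08 / 0.884029
db = 3.4840 m

3.4840


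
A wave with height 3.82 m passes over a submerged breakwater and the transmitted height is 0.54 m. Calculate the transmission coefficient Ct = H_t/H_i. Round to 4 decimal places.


Ct = H_t / H_i
Ct = 0.54 / 3.82
Ct = 0.1414

0.1414


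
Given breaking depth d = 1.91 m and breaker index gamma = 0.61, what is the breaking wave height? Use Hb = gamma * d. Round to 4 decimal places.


Hb = gamma * d
Hb = 0.61 * 1.91
Hb = 1.1651 m

1.1651


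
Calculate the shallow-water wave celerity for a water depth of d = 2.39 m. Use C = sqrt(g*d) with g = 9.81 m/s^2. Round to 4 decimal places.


Using the shallow-water approximation:
C = sqrt(g * d) = sqrt(9.81 * 2.39)
C = sqrt(23.4459)
C = 4.8421 m/s

4.8421


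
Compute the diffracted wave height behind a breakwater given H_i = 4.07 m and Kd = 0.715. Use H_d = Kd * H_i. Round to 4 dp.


H_d = Kd * H_i
H_d = 0.715 * 4.07
H_d = 2.9101 m

2.9101


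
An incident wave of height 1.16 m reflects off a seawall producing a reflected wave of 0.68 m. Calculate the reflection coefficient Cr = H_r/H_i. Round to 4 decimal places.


Cr = H_r / H_i
Cr = 0.68 / 1.16
Cr = 0.5862

0.5862


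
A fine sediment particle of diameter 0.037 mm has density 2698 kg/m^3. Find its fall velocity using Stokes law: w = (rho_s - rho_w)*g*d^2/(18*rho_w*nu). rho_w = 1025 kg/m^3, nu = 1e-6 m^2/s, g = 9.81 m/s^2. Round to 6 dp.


w = (rho_s - rho_w) * g * d^2 / (18 * rho_w * nu)
d = 0.037 mm = 0.000037 m
rho_s - rho_w = 2698 - 1025 = 1673
Numerator = 1673 * 9.81 * (0.000037)^2 = 0.000022468206
Denominator = 18 * 1025 * 1e-6 = 0.018450
w = 0.001218 m/s

0.001218


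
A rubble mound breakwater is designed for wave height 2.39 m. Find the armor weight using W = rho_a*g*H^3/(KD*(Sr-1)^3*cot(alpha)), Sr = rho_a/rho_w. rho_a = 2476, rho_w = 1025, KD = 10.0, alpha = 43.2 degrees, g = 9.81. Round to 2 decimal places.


Sr = rho_a / rho_w = 2476 / 1025 = 2.415610
(Sr - 1) = 1.415610
(Sr - 1)^3 = 2.836813
cot(43.2) = 1 / tan(43.2) = 1 / 0.939063 = 1.064892
Numerator = 2476 * 9.81 * 2.39^3 = 331599.1057
Denominator = 10.0 * 2.836813 * 1.064892 = 30.208985
W = 331599.1057 / 30.208985
W = 10976.84 N

10976.84


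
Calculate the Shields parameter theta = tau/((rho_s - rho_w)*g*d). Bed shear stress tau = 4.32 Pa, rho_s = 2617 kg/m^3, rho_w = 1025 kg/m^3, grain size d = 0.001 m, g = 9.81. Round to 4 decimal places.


theta = tau / ((rho_s - rho_w) * g * d)
rho_s - rho_w = 2617 - 1025 = 1592
Denominator = 1592 * 9.81 * 0.001 = 15.617520
theta = 4.32 / 15.617520
theta = 0.2766

0.2766


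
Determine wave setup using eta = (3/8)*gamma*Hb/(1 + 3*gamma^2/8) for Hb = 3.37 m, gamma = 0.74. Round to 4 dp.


eta = (3/8) * gamma * Hb / (1 + 3*gamma^2/8)
Numerator = (3/8) * 0.74 * 3.37 = 0.935175
Denominator = 1 + 3*0.74^2/8 = 1 + 0.205350 = 1.205350
eta = 0.935175 / 1.205350
eta = 0.7759 m

0.7759


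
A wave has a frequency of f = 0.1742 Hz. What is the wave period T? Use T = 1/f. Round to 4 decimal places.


T = 1 / f
T = 1 / 0.1742
T = 5.7405 s

5.7405


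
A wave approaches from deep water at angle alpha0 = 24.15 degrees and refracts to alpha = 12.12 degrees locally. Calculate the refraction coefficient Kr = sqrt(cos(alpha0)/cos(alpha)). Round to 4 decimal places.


Kr = sqrt(cos(alpha0) / cos(alpha))
cos(24.15) = 0.912477
cos(12.12) = 0.977710
Kr = sqrt(0.912477 / 0.977710)
Kr = sqrt(0.933280)
Kr = 0.9661

0.9661


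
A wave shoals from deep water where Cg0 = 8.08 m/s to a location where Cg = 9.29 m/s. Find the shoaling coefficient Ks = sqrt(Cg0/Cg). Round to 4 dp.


Ks = sqrt(Cg0 / Cg)
Ks = sqrt(8.08 / 9.29)
Ks = sqrt(0.8698)
Ks = 0.9326

0.9326


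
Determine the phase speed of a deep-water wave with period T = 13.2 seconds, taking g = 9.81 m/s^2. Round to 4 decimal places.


We use the deep-water celerity formula:
C = g * T / (2 * pi)
C = 9.81 * 13.2 / (2 * 3.14159...)
C = 129.492000 / 6.283185
C = 20.6093 m/s

20.6093


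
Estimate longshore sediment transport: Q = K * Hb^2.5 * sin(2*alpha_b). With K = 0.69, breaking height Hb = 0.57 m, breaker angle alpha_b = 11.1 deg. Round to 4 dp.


Q = K * Hb^2.5 * sin(2 * alpha_b)
Hb^2.5 = 0.57^2.5 = 0.245294
sin(2 * 11.1) = sin(22.2) = 0.377841
Q = 0.69 * 0.245294 * 0.377841
Q = 0.0640 m^3/s

0.0640


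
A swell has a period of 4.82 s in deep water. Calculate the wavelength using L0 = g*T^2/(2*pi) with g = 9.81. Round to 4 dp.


L0 = g * T^2 / (2 * pi)
L0 = 9.81 * 4.82^2 / (2 * pi)
L0 = 9.81 * 23.2324 / 6.28319
L0 = 227.9098 / 6.28319
L0 = 36.2730 m

36.2730


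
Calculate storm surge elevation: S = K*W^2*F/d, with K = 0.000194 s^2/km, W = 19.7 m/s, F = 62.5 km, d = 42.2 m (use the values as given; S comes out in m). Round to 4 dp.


S = K * W^2 * F / d
W^2 = 19.7^2 = 388.09
S = 0.000194 * 388.09 * 62.5 / 42.2
Numerator = 0.000194 * 388.09 * 62.5 = 4.705591
S = 4.705591 / 42.2 = 0.1115 m

0.1115


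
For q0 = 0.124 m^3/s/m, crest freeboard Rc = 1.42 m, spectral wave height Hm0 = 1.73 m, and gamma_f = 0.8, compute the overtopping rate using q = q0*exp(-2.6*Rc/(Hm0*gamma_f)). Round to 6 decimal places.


q = q0 * exp(-2.6 * Rc / (Hm0 * gamma_f))
Exponent = -2.6 * 1.42 / (1.73 * 0.8)
= -2.6 * 1.42 / 1.3840
= -2.667630
exp(-2.667630) = 0.069417
q = 0.124 * 0.069417
q = 0.008608 m^3/s/m

0.008608


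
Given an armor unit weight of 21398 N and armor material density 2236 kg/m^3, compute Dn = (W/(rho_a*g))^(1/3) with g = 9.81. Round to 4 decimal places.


V = W / (rho_a * g)
V = 21398 / (2236 * 9.81)
V = 21398 / 21935.16
V = 0.975511 m^3
Dn = V^(1/3) = 0.975511^(1/3)
Dn = 0.9918 m

0.9918


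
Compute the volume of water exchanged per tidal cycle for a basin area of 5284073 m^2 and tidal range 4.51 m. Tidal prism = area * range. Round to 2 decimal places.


Tidal prism = Area * Tidal range
P = 5284073 * 4.51
P = 23831169.23 m^3

23831169.23


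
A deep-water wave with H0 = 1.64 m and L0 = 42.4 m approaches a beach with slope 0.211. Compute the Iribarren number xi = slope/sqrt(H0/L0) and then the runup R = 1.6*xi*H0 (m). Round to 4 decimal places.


xi = slope / sqrt(H0/L0)
H0/L0 = 1.64/42.4 = 0.038679
sqrt(0.038679) = 0.196670
xi = 0.211 / 0.196670 = 1.072861
R = 1.6 * xi * H0 = 1.6 * 1.072861 * 1.64
R = 2.8152 m

2.8152
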